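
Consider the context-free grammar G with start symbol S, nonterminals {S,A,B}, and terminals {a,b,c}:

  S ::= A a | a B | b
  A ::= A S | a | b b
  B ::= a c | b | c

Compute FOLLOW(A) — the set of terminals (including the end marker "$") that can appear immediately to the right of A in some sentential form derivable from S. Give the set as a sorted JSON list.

Compute FIRST by fixpoint:
round 1:
  A via A→a: +{a}
  A via A→b b: +{b}
  B via B→a c: +{a}
  B via B→b: +{b}
  B via B→c: +{c}
  S via S→A a: +{a,b}
  S: {a,b}  A: {a,b}  B: {a,b,c}
round 2: — fixpoint
  S: {a,b}  A: {a,b}  B: {a,b,c}

FOLLOW iteration:
FOLLOW(S) := {$}
round 1:
  A→A S: FOLLOW(A) ⊇ FIRST(S) = {a,b}; new: +{a,b}
  A→A S: FOLLOW(S) ⊇ FOLLOW(A) ⊇ {a,b}; new: +{a,b}
  S→a B: FOLLOW(B) ⊇ FOLLOW(S) ⊇ {$,a,b}; new: +{$,a,b}
  FOLLOW[S]={$,a,b}  FOLLOW[A]={a,b}  FOLLOW[B]={$,a,b}
round 2: done
  FOLLOW[S]={$,a,b}  FOLLOW[A]={a,b}  FOLLOW[B]={$,a,b}

FOLLOW(A) = ["a", "b"]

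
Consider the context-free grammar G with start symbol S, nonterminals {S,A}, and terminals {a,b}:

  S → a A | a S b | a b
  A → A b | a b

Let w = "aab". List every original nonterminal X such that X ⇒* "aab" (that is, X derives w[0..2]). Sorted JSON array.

Convert to CNF:
  S -> T1 A | T1 T0 | T1 X2
  A -> A T0 | T1 T0
  T0 -> b
  T1 -> a
  X2 -> S T0

Fill CYK table bottom-up, restricted to cells inside w[0..2]:
  T[0,0] 'a' = {T1}  orig:{}
  T[1,1] 'a' = {T1}  orig:{}
  T[2,2] 'b' = {T0}  orig:{}
  T[0,1] 'aa' = ∅
  T[1,2] 'ab' = {A,S}
  T[0,2] 'aab' = {S}

Original NTs in T[0,2] deriving "aab": ["S"]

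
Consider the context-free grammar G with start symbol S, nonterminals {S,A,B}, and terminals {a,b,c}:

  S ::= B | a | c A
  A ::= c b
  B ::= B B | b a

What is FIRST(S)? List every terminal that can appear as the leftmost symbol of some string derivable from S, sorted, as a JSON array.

Compute FIRST by fixpoint:
[1]
  A via A→c b: +{c}
  B via B→b a: +{b}
  S via S→B: +{b}
  S via S→a: +{a}
  S via S→c A: +{c}
  S: {a,b,c}  A: {c}  B: {b}
[2] (stable)
  S: {a,b,c}  A: {c}  B: {b}

FIRST(S) = ["a", "b", "c"]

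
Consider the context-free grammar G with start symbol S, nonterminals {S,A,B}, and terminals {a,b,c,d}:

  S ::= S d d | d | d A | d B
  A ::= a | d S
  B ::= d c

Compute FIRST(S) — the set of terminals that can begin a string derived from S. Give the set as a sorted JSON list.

FIRST iteration:
iter 1:
  A via A→a: +{a}
  A via A→d S: +{d}
  B via B→d c: +{d}
  S via S→d: +{d}
  FIRST(S)={d}  FIRST(A)={a,d}  FIRST(B)={d}
iter 2: (no change)
  FIRST(S)={d}  FIRST(A)={a,d}  FIRST(B)={d}

FIRST(S) = ["d"]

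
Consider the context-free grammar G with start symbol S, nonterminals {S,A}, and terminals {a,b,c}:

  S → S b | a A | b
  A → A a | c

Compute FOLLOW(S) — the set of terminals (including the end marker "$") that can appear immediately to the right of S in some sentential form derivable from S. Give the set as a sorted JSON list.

FIRST iteration:
pass 1:
  A via A→c: +{c}
  S via S→a A: +{a}
  S via S→b: +{b}
  S: {a,b}  A: {c}
pass 2: — fixpoint
  S: {a,b}  A: {c}

FOLLOW sets:
seed FOLLOW(S) with $
iter 1:
  A→A a: FOLLOW(A) ⊇ FIRST(a) = {a}; new: +{a}
  S→S b: FOLLOW(S) ⊇ FIRST(b) = {b}; new: +{b}
  S→a A: FOLLOW(A) ⊇ FOLLOW(S) ⊇ {$,b}; new: +{$,b}
  FOLLOW(S)={$,b}  FOLLOW(A)={$,a,b}
iter 2: — fixpoint
  FOLLOW(S)={$,b}  FOLLOW(A)={$,a,b}

FOLLOW(S) = ["$", "b"]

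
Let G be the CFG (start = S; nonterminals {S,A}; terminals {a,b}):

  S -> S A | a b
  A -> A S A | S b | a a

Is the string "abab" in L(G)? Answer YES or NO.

CNF form of G:
  S -> S A | T1 T0
  A -> A X2 | S T0 | T1 T1
  T0 -> b
  T1 -> a
  X2 -> S A

CYK fill:
  [0..0]={T1}  "a"  orig:{}
  [1..1]={T0}  "b"  orig:{}
  [2..2]={T1}  "a"  orig:{}
  [3..3]={T0}  "b"  orig:{}
  [0..1]={S}  "ab"
  [1..2]=∅  "ba"
  [2..3]={S}  "ab"
  [0..2]=∅  "aba"
  [1..3]=∅  "bab"
  [0..3]=∅  "abab"

S ∉ T[0,3] ⇒ NO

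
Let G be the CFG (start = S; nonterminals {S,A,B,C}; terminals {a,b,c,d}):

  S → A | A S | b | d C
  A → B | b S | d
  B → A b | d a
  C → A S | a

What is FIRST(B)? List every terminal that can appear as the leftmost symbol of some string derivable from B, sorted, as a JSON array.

FIRST iteration:
iter 1:
  A via A→b S: +{b}
  A via A→d: +{d}
  B via B→A b: +{b,d}
  C via C→A S: +{b,d}
  C via C→a: +{a}
  S via S→A: +{b,d}
  FIRST(S)={b,d}  FIRST(A)={b,d}  FIRST(B)={b,d}  FIRST(C)={a,b,d}
iter 2: done
  FIRST(S)={b,d}  FIRST(A)={b,d}  FIRST(B)={b,d}  FIRST(C)={a,b,d}

FIRST(B) = ["b", "d"]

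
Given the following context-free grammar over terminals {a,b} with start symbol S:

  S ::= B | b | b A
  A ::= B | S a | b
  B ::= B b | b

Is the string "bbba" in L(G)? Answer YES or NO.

CNF form of G:
  S -> B T0 | T0 A | b
  A -> B T0 | S T1 | b
  B -> B T0 | b
  T0 -> b
  T1 -> a

Fill CYK table bottom-up:
  T[0,0] 'b' = {A,B,S,T0}  orig:{A,B,S}
  T[1,1] 'b' = {A,B,S,T0}  orig:{A,B,S}
  T[2,2] 'b' = {A,B,S,T0}  orig:{A,B,S}
  T[3,3] 'a' = {T1}  orig:{}
  T[0,1] 'bb' = {A,B,S}
  T[1,2] 'bb' = {A,B,S}
  T[2,3] 'ba' = {A}
  T[0,2] 'bbb' = {A,B,S}
  T[1,3] 'bba' = {A,S}
  T[0,3] 'bbba' = {A,S}

S ∈ T[0,3] ⇒ YES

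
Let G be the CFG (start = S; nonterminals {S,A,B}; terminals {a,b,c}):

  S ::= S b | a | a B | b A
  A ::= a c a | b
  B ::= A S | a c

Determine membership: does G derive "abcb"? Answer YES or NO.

CNF form of G:
  S -> S T2 | T0 B | T2 A | a
  A -> T0 X3 | b
  B -> A S | T0 T1
  T0 -> a
  T1 -> c
  T2 -> b
  X3 -> T1 T0

CYK table (by increasing span):
  [0..0]={S,T0}  "a"  orig:{S}
  [1..1]={A,T2}  "b"  orig:{A}
  [2..2]={T1}  "c"  orig:{}
  [3..3]={A,T2}  "b"  orig:{A}
  [0..1]={S}  "ab"
  [1..2]=∅  "bc"
  [2..3]=∅  "cb"
  [0..2]=∅  "abc"
  [1..3]=∅  "bcb"
  [0..3]=∅  "abcb"

S ∉ T[0,3] ⇒ NO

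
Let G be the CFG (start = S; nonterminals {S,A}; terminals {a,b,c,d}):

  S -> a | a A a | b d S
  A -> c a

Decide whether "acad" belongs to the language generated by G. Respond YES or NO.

Convert to CNF:
  S -> T1 X4 | T2 X5 | a
  A -> T0 T1
  T0 -> c
  T1 -> a
  T2 -> b
  T3 -> d
  X4 -> A T1
  X5 -> T3 S

CYK table (by increasing span):
  cell(0,0) a: {S,T1}  orig:{S}
  cell(1,1) c: {T0}  orig:{}
  cell(2,2) a: {S,T1}  orig:{S}
  cell(3,3) d: {T3}  orig:{}
  cell(0,1) ac: ∅
  cell(1,2) ca: {A}
  cell(2,3) ad: ∅
  cell(0,2) aca: ∅
  cell(1,3) cad: ∅
  cell(0,3) acad: ∅

S ∉ T[0,3] ⇒ NO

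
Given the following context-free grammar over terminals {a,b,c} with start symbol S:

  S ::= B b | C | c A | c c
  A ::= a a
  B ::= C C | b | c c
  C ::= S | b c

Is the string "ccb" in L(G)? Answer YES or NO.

Convert to CNF:
  S -> B T2 | T1 A | T1 T1 | T2 T1
  A -> T0 T0
  B -> C C | T1 T1 | b
  C -> B T2 | T1 A | T1 T1 | T2 T1
  T0 -> a
  T1 -> c
  T2 -> b

CYK table (by increasing span):
  T[0,0] 'c' = {T1}  orig:{}
  T[1,1] 'c' = {T1}  orig:{}
  T[2,2] 'b' = {B,T2}  orig:{B}
  T[0,1] 'cc' = {B,C,S}
  T[1,2] 'cb' = ∅
  T[0,2] 'ccb' = {C,S}

S ∈ T[0,2] ⇒ YES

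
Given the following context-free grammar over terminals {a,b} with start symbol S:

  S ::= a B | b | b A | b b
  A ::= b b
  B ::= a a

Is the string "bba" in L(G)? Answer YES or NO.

Convert to CNF:
  S -> T0 A | T0 T0 | T1 B | b
  A -> T0 T0
  B -> T1 T1
  T0 -> b
  T1 -> a

CYK table (by increasing span):
  [0..0]={S,T0}  "b"  orig:{S}
  [1..1]={S,T0}  "b"  orig:{S}
  [2..2]={T1}  "a"  orig:{}
  [0..1]={A,S}  "bb"
  [1..2]=∅  "ba"
  [0..2]=∅  "bba"

S ∉ T[0,2] ⇒ NO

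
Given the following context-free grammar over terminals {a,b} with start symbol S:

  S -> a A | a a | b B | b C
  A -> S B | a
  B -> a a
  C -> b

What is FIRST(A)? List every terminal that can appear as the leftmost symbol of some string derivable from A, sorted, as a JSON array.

Compute FIRST by fixpoint:
round 1:
  A via A→a: +{a}
  B via B→a a: +{a}
  C via C→b: +{b}
  S via S→a A: +{a}
  S via S→b B: +{b}
  FIRST[S]={a,b}  FIRST[A]={a}  FIRST[B]={a}  FIRST[C]={b}
round 2:
  A via A→S B: +{b}
  FIRST[S]={a,b}  FIRST[A]={a,b}  FIRST[B]={a}  FIRST[C]={b}
round 3: (no change)
  FIRST[S]={a,b}  FIRST[A]={a,b}  FIRST[B]={a}  FIRST[C]={b}

FIRST(A) = ["a", "b"]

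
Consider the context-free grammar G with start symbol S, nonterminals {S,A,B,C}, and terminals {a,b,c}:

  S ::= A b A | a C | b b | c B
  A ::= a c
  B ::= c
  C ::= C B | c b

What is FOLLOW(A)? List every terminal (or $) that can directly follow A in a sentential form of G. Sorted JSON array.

FIRST sets, iterate to fixpoint:
[1]
  A via A→a c: +{a}
  B via B→c: +{c}
  C via C→c b: +{c}
  S via S→A b A: +{a}
  S via S→b b: +{b}
  S via S→c B: +{c}
  FIRST(S)={a,b,c}  FIRST(A)={a}  FIRST(B)={c}  FIRST(C)={c}
[2] done
  FIRST(S)={a,b,c}  FIRST(A)={a}  FIRST(B)={c}  FIRST(C)={c}

FOLLOW sets:
FOLLOW(S) := {$}
round 1:
  C→C B: FOLLOW(C) ⊇ FIRST(B) = {c}; new: +{c}
  C→C B: FOLLOW(B) ⊇ FOLLOW(C) ⊇ {c}; new: +{c}
  S→A b A: FOLLOW(A) ⊇ FIRST(b) = {b}; new: +{b}
  S→A b A: FOLLOW(A) ⊇ FOLLOW(S) ⊇ {$}; new: +{$}
  S→a C: FOLLOW(C) ⊇ FOLLOW(S) ⊇ {$}; new: +{$}
  S→c B: FOLLOW(B) ⊇ FOLLOW(S) ⊇ {$}; new: +{$}
  S: {$}  A: {$,b}  B: {$,c}  C: {$,c}
round 2: — fixpoint
  S: {$}  A: {$,b}  B: {$,c}  C: {$,c}

FOLLOW(A) = ["$", "b"]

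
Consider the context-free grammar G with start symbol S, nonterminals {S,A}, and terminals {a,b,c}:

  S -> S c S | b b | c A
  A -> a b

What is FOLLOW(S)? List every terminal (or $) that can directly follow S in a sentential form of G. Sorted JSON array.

FIRST iteration:
round 1:
  A via A→a b: +{a}
  S via S→b b: +{b}
  S via S→c A: +{c}
  FIRST[S]={b,c}  FIRST[A]={a}
round 2: (no change)
  FIRST[S]={b,c}  FIRST[A]={a}

Compute FOLLOW by fixpoint:
initialize: $ ∈ FOLLOW(S)
pass 1:
  S→S c S: FOLLOW(S) ⊇ FIRST(c) = {c}; new: +{c}
  S→c A: FOLLOW(A) ⊇ FOLLOW(S) ⊇ {$,c}; new: +{$,c}
  FOLLOW[S]={$,c}  FOLLOW[A]={$,c}
pass 2: (no change)
  FOLLOW[S]={$,c}  FOLLOW[A]={$,c}

FOLLOW(S) = ["$", "c"]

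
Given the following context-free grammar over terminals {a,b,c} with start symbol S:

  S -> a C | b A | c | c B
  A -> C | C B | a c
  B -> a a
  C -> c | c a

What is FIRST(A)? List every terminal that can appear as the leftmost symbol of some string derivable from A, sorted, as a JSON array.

FIRST iteration:
iter 1:
  A via A→a c: +{a}
  B via B→a a: +{a}
  C via C→c: +{c}
  S via S→a C: +{a}
  S via S→b A: +{b}
  S via S→c: +{c}
  FIRST[S]={a,b,c}  FIRST[A]={a}  FIRST[B]={a}  FIRST[C]={c}
iter 2:
  A via A→C: +{c}
  FIRST[S]={a,b,c}  FIRST[A]={a,c}  FIRST[B]={a}  FIRST[C]={c}
iter 3: — fixpoint
  FIRST[S]={a,b,c}  FIRST[A]={a,c}  FIRST[B]={a}  FIRST[C]={c}

FIRST(A) = ["a", "c"]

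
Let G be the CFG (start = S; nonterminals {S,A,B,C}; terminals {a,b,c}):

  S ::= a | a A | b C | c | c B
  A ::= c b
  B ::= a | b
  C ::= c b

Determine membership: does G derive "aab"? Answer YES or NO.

Convert to CNF:
  S -> T0 B | T1 C | T2 A | a | c
  A -> T0 T1
  B -> a | b
  C -> T0 T1
  T0 -> c
  T1 -> b
  T2 -> a

Fill CYK table bottom-up:
  cell(0,0) a: {B,S,T2}  orig:{B,S}
  cell(1,1) a: {B,S,T2}  orig:{B,S}
  cell(2,2) b: {B,T1}  orig:{B}
  cell(0,1) aa: ∅
  cell(1,2) ab: ∅
  cell(0,2) aab: ∅

S ∉ T[0,2] ⇒ NO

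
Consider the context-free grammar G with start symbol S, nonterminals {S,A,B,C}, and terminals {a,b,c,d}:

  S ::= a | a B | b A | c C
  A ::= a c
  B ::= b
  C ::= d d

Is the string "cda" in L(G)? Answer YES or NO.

Convert to CNF:
  S -> T0 B | T1 C | T3 A | a
  A -> T0 T1
  B -> b
  C -> T2 T2
  T0 -> a
  T1 -> c
  T2 -> d
  T3 -> b

CYK table (by increasing span):
  cell(0,0) c: {T1}  orig:{}
  cell(1,1) d: {T2}  orig:{}
  cell(2,2) a: {S,T0}  orig:{S}
  cell(0,1) cd: ∅
  cell(1,2) da: ∅
  cell(0,2) cda: ∅

S ∉ T[0,2] ⇒ NO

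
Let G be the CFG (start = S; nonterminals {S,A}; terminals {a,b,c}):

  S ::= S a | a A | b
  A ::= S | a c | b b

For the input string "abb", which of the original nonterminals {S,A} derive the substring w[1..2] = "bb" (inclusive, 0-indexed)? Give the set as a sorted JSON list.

CNF form of G:
  S -> S T0 | T0 A | b
  A -> S T0 | T0 A | T0 T1 | T2 T2 | b
  T0 -> a
  T1 -> c
  T2 -> b

CYK fill — only the sub-triangle for w[1..2]:
  cell(1,1) b: {A,S,T2}  orig:{A,S}
  cell(2,2) b: {A,S,T2}  orig:{A,S}
  cell(1,2) bb: {A}

Original NTs in T[1,2] deriving "bb": ["A"]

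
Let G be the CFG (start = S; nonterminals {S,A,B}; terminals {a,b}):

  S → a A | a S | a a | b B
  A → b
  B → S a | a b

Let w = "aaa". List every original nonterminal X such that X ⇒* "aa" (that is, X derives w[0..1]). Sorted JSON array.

Convert to CNF:
  S -> T0 A | T0 S | T0 T0 | T1 B
  A -> b
  B -> S T0 | T0 T1
  T0 -> a
  T1 -> b

CYK table (by increasing span) (cells [i..j] with 0 ≤ i ≤ j ≤ 1 only):
  cell(0,0) a: {T0}  orig:{}
  cell(1,1) a: {T0}  orig:{}
  cell(0,1) aa: {S}

Original NTs in T[0,1] deriving "aa": ["S"]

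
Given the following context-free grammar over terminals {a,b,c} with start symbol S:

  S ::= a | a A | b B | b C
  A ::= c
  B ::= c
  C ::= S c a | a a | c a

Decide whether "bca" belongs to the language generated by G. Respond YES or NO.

Convert to CNF:
  S -> T1 A | T2 B | T2 C | a
  A -> c
  B -> c
  C -> S X3 | T0 T1 | T1 T1
  T0 -> c
  T1 -> a
  T2 -> b
  X3 -> T0 T1

CYK table (by increasing span):
  T[0,0] 'b' = {T2}  orig:{}
  T[1,1] 'c' = {A,B,T0}  orig:{A,B}
  T[2,2] 'a' = {S,T1}  orig:{S}
  T[0,1] 'bc' = {S}
  T[1,2] 'ca' = {C,X3}  orig:{C}
  T[0,2] 'bca' = {S}

S ∈ T[0,2] ⇒ YES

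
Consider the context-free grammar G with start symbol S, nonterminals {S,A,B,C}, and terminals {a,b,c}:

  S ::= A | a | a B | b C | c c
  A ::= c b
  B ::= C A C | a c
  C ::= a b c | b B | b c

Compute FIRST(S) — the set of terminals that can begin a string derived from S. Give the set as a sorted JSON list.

FIRST sets, iterate to fixpoint:
iter 1:
  A via A→c b: +{c}
  B via B→a c: +{a}
  C via C→a b c: +{a}
  C via C→b B: +{b}
  S via S→A: +{c}
  S via S→a: +{a}
  S via S→b C: +{b}
  FIRST(S)={a,b,c}  FIRST(A)={c}  FIRST(B)={a}  FIRST(C)={a,b}
iter 2:
  B via B→C A C: +{b}
  FIRST(S)={a,b,c}  FIRST(A)={c}  FIRST(B)={a,b}  FIRST(C)={a,b}
iter 3: done
  FIRST(S)={a,b,c}  FIRST(A)={c}  FIRST(B)={a,b}  FIRST(C)={a,b}

FIRST(S) = ["a", "b", "c"]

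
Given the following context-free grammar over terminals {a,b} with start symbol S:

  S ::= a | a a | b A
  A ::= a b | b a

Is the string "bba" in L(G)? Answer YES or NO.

CNF form of G:
  S -> T0 T0 | T1 A | a
  A -> T0 T1 | T1 T0
  T0 -> a
  T1 -> b

CYK table (by increasing span):
  cell(0,0) b: {T1}  orig:{}
  cell(1,1) b: {T1}  orig:{}
  cell(2,2) a: {S,T0}  orig:{S}
  cell(0,1) bb: ∅
  cell(1,2) ba: {A}
  cell(0,2) bba: {S}

S ∈ T[0,2] ⇒ YES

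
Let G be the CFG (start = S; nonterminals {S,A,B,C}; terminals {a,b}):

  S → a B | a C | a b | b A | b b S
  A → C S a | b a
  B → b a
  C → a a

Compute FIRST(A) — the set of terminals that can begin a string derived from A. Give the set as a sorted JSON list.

Compute FIRST by fixpoint:
iter 1:
  A via A→b a: +{b}
  B via B→b a: +{b}
  C via C→a a: +{a}
  S via S→a B: +{a}
  S via S→b A: +{b}
  FIRST(S)={a,b}  FIRST(A)={b}  FIRST(B)={b}  FIRST(C)={a}
iter 2:
  A via A→C S a: +{a}
  FIRST(S)={a,b}  FIRST(A)={a,b}  FIRST(B)={b}  FIRST(C)={a}
iter 3: — fixpoint
  FIRST(S)={a,b}  FIRST(A)={a,b}  FIRST(B)={b}  FIRST(C)={a}

FIRST(A) = ["a", "b"]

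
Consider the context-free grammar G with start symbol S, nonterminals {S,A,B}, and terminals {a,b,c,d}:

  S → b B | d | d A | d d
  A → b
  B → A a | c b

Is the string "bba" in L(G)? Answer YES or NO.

CNF form of G:
  S -> T2 B | T3 A | T3 T3 | d
  A -> b
  B -> A T0 | T1 T2
  T0 -> a
  T1 -> c
  T2 -> b
  T3 -> d

Fill CYK table bottom-up:
  cell(0,0) b: {A,T2}  orig:{A}
  cell(1,1) b: {A,T2}  orig:{A}
  cell(2,2) a: {T0}  orig:{}
  cell(0,1) bb: ∅
  cell(1,2) ba: {B}
  cell(0,2) bba: {S}

S ∈ T[0,2] ⇒ YES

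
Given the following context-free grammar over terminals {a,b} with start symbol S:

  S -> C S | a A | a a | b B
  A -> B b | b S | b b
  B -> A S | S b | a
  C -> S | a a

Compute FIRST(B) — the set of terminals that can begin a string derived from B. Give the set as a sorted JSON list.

FIRST sets, iterate to fixpoint:
[1]
  A via A→b S: +{b}
  B via B→A S: +{b}
  B via B→a: +{a}
  C via C→a a: +{a}
  S via S→C S: +{a}
  S via S→b B: +{b}
  S: {a,b}  A: {b}  B: {a,b}  C: {a}
[2]
  A via A→B b: +{a}
  C via C→S: +{b}
  S: {a,b}  A: {a,b}  B: {a,b}  C: {a,b}
[3] done
  S: {a,b}  A: {a,b}  B: {a,b}  C: {a,b}

FIRST(B) = ["a", "b"]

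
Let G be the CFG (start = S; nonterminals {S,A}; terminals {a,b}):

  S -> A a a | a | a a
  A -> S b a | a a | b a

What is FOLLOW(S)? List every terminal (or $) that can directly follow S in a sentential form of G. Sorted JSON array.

FIRST iteration:
pass 1:
  A via A→a a: +{a}
  A via A→b a: +{b}
  S via S→A a a: +{a,b}
  S: {a,b}  A: {a,b}
pass 2: done
  S: {a,b}  A: {a,b}

Compute FOLLOW by fixpoint:
FOLLOW(S) := {$}
iter 1:
  A→S b a: FOLLOW(S) ⊇ FIRST(b) = {b}; new: +{b}
  S→A a a: FOLLOW(A) ⊇ FIRST(a) = {a}; new: +{a}
  S: {$,b}  A: {a}
iter 2: done
  S: {$,b}  A: {a}

FOLLOW(S) = ["$", "b"]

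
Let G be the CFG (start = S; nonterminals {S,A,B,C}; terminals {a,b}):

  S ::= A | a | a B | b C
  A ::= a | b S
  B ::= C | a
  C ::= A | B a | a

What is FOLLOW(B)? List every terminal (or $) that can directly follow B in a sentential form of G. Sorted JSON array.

FIRST sets, iterate to fixpoint:
[1]
  A via A→a: +{a}
  A via A→b S: +{b}
  B via B→a: +{a}
  C via C→A: +{a,b}
  S via S→A: +{a,b}
  FIRST(S)={a,b}  FIRST(A)={a,b}  FIRST(B)={a}  FIRST(C)={a,b}
[2]
  B via B→C: +{b}
  FIRST(S)={a,b}  FIRST(A)={a,b}  FIRST(B)={a,b}  FIRST(C)={a,b}
[3] (no change)
  FIRST(S)={a,b}  FIRST(A)={a,b}  FIRST(B)={a,b}  FIRST(C)={a,b}

Compute FOLLOW by fixpoint:
seed FOLLOW(S) with $
[1]
  C→B a: FOLLOW(B) ⊇ FIRST(a) = {a}; new: +{a}
  S→A: FOLLOW(A) ⊇ FOLLOW(S) ⊇ {$}; new: +{$}
  S→a B: FOLLOW(B) ⊇ FOLLOW(S) ⊇ {$}; new: +{$}
  S→b C: FOLLOW(C) ⊇ FOLLOW(S) ⊇ {$}; new: +{$}
  FOLLOW(S)={$}  FOLLOW(A)={$}  FOLLOW(B)={$,a}  FOLLOW(C)={$}
[2]
  B→C: FOLLOW(C) ⊇ FOLLOW(B) ⊇ {$,a}; new: +{a}
  C→A: FOLLOW(A) ⊇ FOLLOW(C) ⊇ {$,a}; new: +{a}
  FOLLOW(S)={$}  FOLLOW(A)={$,a}  FOLLOW(B)={$,a}  FOLLOW(C)={$,a}
[3]
  A→b S: FOLLOW(S) ⊇ FOLLOW(A) ⊇ {$,a}; new: +{a}
  FOLLOW(S)={$,a}  FOLLOW(A)={$,a}  FOLLOW(B)={$,a}  FOLLOW(C)={$,a}
[4] done
  FOLLOW(S)={$,a}  FOLLOW(A)={$,a}  FOLLOW(B)={$,a}  FOLLOW(C)={$,a}

FOLLOW(B) = ["$", "a"]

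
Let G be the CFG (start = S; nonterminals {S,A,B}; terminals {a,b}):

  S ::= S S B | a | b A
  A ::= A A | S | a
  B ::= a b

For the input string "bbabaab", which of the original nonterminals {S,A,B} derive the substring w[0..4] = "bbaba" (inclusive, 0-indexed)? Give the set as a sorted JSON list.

CNF form of G:
  S -> S X3 | T0 A | a
  A -> A A | S X2 | T0 A | a
  B -> T1 T0
  T0 -> b
  T1 -> a
  X2 -> S B
  X3 -> S B

CYK table (by increasing span), restricted to cells inside w[0..4]:
  [0..0]={T0}  "b"  orig:{}
  [1..1]={T0}  "b"  orig:{}
  [2..2]={A,S,T1}  "a"  orig:{A,S}
  [3..3]={T0}  "b"  orig:{}
  [4..4]={A,S,T1}  "a"  orig:{A,S}
  [0..1]=∅  "bb"
  [1..2]={A,S}  "ba"
  [2..3]={B}  "ab"
  [3..4]={A,S}  "ba"
  [0..2]={A,S}  "bba"
  [1..3]=∅  "bab"
  [2..4]={A}  "aba"
  [0..3]=∅  "bbab"
  [1..4]={A,S}  "baba"
  [0..4]={A,S}  "bbaba"

Original NTs in T[0,4] deriving "bbaba": ["A", "S"]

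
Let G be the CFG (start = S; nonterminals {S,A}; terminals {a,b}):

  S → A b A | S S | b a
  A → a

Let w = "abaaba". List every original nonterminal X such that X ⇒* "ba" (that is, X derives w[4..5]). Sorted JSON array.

CNF form of G:
  S -> A X2 | S S | T0 T1
  A -> a
  T0 -> b
  T1 -> a
  X2 -> T0 A

Fill CYK table bottom-up (cells [i..j] with 4 ≤ i ≤ j ≤ 5 only):
  T[4,4] 'b' = {T0}  orig:{}
  T[5,5] 'a' = {A,T1}  orig:{A}
  T[4,5] 'ba' = {S,X2}  orig:{S}

Original NTs in T[4,5] deriving "ba": ["S"]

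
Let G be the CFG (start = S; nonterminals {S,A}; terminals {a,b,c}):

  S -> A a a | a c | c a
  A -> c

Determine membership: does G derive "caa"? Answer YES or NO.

CNF form of G:
  S -> A X2 | T0 T1 | T1 T0
  A -> c
  T0 -> a
  T1 -> c
  X2 -> T0 T0

CYK fill:
  T[0,0] 'c' = {A,T1}  orig:{A}
  T[1,1] 'a' = {T0}  orig:{}
  T[2,2] 'a' = {T0}  orig:{}
  T[0,1] 'ca' = {S}
  T[1,2] 'aa' = {X2}  orig:{}
  T[0,2] 'caa' = {S}

S ∈ T[0,2] ⇒ YES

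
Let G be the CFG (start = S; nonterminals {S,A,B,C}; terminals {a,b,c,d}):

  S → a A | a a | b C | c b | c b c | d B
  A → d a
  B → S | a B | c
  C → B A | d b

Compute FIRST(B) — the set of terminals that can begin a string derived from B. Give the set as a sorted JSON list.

FIRST iteration:
pass 1:
  A via A→d a: +{d}
  B via B→a B: +{a}
  B via B→c: +{c}
  C via C→B A: +{a,c}
  C via C→d b: +{d}
  S via S→a A: +{a}
  S via S→b C: +{b}
  S via S→c b: +{c}
  S via S→d B: +{d}
  S: {a,b,c,d}  A: {d}  B: {a,c}  C: {a,c,d}
pass 2:
  B via B→S: +{b,d}
  C via C→B A: +{b}
  S: {a,b,c,d}  A: {d}  B: {a,b,c,d}  C: {a,b,c,d}
pass 3: (no change)
  S: {a,b,c,d}  A: {d}  B: {a,b,c,d}  C: {a,b,c,d}

FIRST(B) = ["a", "b", "c", "d"]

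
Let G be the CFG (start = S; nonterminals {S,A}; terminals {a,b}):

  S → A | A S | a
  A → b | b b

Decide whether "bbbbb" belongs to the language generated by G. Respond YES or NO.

Convert to CNF:
  S -> A S | T0 T0 | a | b
  A -> T0 T0 | b
  T0 -> b

CYK table (by increasing span):
  cell(0,0) b: {A,S,T0}  orig:{A,S}
  cell(1,1) b: {A,S,T0}  orig:{A,S}
  cell(2,2) b: {A,S,T0}  orig:{A,S}
  cell(3,3) b: {A,S,T0}  orig:{A,S}
  cell(4,4) b: {A,S,T0}  orig:{A,S}
  cell(0,1) bb: {A,S}
  cell(1,2) bb: {A,S}
  cell(2,3) bb: {A,S}
  cell(3,4) bb: {A,S}
  cell(0,2) bbb: {S}
  cell(1,3) bbb: {S}
  cell(2,4) bbb: {S}
  cell(0,3) bbbb: {S}
  cell(1,4) bbbb: {S}
  cell(0,4) bbbbb: {S}

S ∈ T[0,4] ⇒ YES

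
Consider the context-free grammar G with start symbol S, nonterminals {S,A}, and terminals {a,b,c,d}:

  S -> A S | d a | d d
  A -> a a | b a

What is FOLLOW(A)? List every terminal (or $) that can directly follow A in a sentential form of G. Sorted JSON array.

FIRST iteration:
iter 1:
  A via A→a a: +{a}
  A via A→b a: +{b}
  S via S→A S: +{a,b}
  S via S→d a: +{d}
  S: {a,b,d}  A: {a,b}
iter 2: (stable)
  S: {a,b,d}  A: {a,b}

FOLLOW sets:
initialize: $ ∈ FOLLOW(S)
iter 1:
  S→A S: FOLLOW(A) ⊇ FIRST(S) = {a,b,d}; new: +{a,b,d}
  FOLLOW(S)={$}  FOLLOW(A)={a,b,d}
iter 2: (no change)
  FOLLOW(S)={$}  FOLLOW(A)={a,b,d}

FOLLOW(A) = ["a", "b", "d"]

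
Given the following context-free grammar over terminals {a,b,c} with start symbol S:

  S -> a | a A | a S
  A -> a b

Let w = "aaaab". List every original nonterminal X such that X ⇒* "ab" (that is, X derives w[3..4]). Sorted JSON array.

CNF form of G:
  S -> T0 A | T0 S | a
  A -> T0 T1
  T0 -> a
  T1 -> b

CYK fill — only the sub-triangle for w[3..4]:
  [3..3]={S,T0}  "a"  orig:{S}
  [4..4]={T1}  "b"  orig:{}
  [3..4]={A}  "ab"

Original NTs in T[3,4] deriving "ab": ["A"]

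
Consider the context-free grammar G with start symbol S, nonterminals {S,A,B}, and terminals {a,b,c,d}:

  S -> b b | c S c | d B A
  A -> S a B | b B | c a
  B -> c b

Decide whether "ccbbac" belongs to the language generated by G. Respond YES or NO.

CNF form of G:
  S -> T1 T1 | T2 X5 | T3 X6
  A -> S X4 | T1 B | T2 T0
  B -> T2 T1
  T0 -> a
  T1 -> b
  T2 -> c
  T3 -> d
  X4 -> T0 B
  X5 -> S T2
  X6 -> B A

CYK table (by increasing span):
  [0..0]={T2}  "c"  orig:{}
  [1..1]={T2}  "c"  orig:{}
  [2..2]={T1}  "b"  orig:{}
  [3..3]={T1}  "b"  orig:{}
  [4..4]={T0}  "a"  orig:{}
  [5..5]={T2}  "c"  orig:{}
  [0..1]=∅  "cc"
  [1..2]={B}  "cb"
  [2..3]={S}  "bb"
  [3..4]=∅  "ba"
  [4..5]=∅  "ac"
  [0..2]=∅  "ccb"
  [1..3]=∅  "cbb"
  [2..4]=∅  "bba"
  [3..5]=∅  "bac"
  [0..3]=∅  "ccbb"
  [1..4]=∅  "cbba"
  [2..5]=∅  "bbac"
  [0..4]=∅  "ccbba"
  [1..5]=∅  "cbbac"
  [0..5]=∅  "ccbbac"

S ∉ T[0,5] ⇒ NO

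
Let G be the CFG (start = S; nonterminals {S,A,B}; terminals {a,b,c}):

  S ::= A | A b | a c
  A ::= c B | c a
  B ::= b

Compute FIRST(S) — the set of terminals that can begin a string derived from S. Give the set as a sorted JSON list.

Compute FIRST by fixpoint:
[1]
  A via A→c B: +{c}
  B via B→b: +{b}
  S via S→A: +{c}
  S via S→a c: +{a}
  FIRST[S]={a,c}  FIRST[A]={c}  FIRST[B]={b}
[2] — fixpoint
  FIRST[S]={a,c}  FIRST[A]={c}  FIRST[B]={b}

FIRST(S) = ["a", "c"]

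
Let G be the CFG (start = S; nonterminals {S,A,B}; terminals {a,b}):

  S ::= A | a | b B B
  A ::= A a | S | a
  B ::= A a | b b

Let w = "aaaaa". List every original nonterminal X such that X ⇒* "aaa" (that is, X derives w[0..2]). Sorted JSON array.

CNF form of G:
  S -> A T0 | T1 X3 | a
  A -> A T0 | T1 X2 | a
  B -> A T0 | T1 T1
  T0 -> a
  T1 -> b
  X2 -> B B
  X3 -> B B

Fill CYK table bottom-up, restricted to cells inside w[0..2]:
  T[0,0] 'a' = {A,S,T0}  orig:{A,S}
  T[1,1] 'a' = {A,S,T0}  orig:{A,S}
  T[2,2] 'a' = {A,S,T0}  orig:{A,S}
  T[0,1] 'aa' = {A,B,S}
  T[1,2] 'aa' = {A,B,S}
  T[0,2] 'aaa' = {A,B,S}

Original NTs in T[0,2] deriving "aaa": ["A", "B", "S"]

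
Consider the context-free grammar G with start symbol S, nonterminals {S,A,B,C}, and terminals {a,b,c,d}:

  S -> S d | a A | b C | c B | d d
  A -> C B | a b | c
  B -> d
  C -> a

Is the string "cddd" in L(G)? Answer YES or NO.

CNF form of G:
  S -> S T2 | T0 A | T1 C | T2 T2 | T3 B
  A -> C B | T0 T1 | c
  B -> d
  C -> a
  T0 -> a
  T1 -> b
  T2 -> d
  T3 -> c

CYK table (by increasing span):
  T[0,0] 'c' = {A,T3}  orig:{A}
  T[1,1] 'd' = {B,T2}  orig:{B}
  T[2,2] 'd' = {B,T2}  orig:{B}
  T[3,3] 'd' = {B,T2}  orig:{B}
  T[0,1] 'cd' = {S}
  T[1,2] 'dd' = {S}
  T[2,3] 'dd' = {S}
  T[0,2] 'cdd' = {S}
  T[1,3] 'ddd' = {S}
  T[0,3] 'cddd' = {S}

S ∈ T[0,3] ⇒ YES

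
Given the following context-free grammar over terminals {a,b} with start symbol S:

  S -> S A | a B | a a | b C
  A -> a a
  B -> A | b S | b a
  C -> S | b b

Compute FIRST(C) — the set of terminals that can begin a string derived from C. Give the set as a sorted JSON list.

FIRST iteration:
[1]
  A via A→a a: +{a}
  B via B→A: +{a}
  B via B→b S: +{b}
  C via C→b b: +{b}
  S via S→a B: +{a}
  S via S→b C: +{b}
  FIRST[S]={a,b}  FIRST[A]={a}  FIRST[B]={a,b}  FIRST[C]={b}
[2]
  C via C→S: +{a}
  FIRST[S]={a,b}  FIRST[A]={a}  FIRST[B]={a,b}  FIRST[C]={a,b}
[3] (no change)
  FIRST[S]={a,b}  FIRST[A]={a}  FIRST[B]={a,b}  FIRST[C]={a,b}

FIRST(C) = ["a", "b"]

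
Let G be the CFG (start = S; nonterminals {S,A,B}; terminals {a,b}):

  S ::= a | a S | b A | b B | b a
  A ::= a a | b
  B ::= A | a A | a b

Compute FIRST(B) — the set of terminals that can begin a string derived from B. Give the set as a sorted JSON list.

FIRST sets, iterate to fixpoint:
pass 1:
  A via A→a a: +{a}
  A via A→b: +{b}
  B via B→A: +{a,b}
  S via S→a: +{a}
  S via S→b A: +{b}
  FIRST[S]={a,b}  FIRST[A]={a,b}  FIRST[B]={a,b}
pass 2: — fixpoint
  FIRST[S]={a,b}  FIRST[A]={a,b}  FIRST[B]={a,b}

FIRST(B) = ["a", "b"]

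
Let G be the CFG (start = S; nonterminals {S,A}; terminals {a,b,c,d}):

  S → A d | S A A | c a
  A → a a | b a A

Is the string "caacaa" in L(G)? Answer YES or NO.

CNF form of G:
  S -> A T2 | S X5 | T3 T0
  A -> T0 T0 | T1 X4
  T0 -> a
  T1 -> b
  T2 -> d
  T3 -> c
  X4 -> T0 A
  X5 -> A A

Fill CYK table bottom-up:
  [0..0]={T3}  "c"  orig:{}
  [1..1]={T0}  "a"  orig:{}
  [2..2]={T0}  "a"  orig:{}
  [3..3]={T3}  "c"  orig:{}
  [4..4]={T0}  "a"  orig:{}
  [5..5]={T0}  "a"  orig:{}
  [0..1]={S}  "ca"
  [1..2]={A}  "aa"
  [2..3]=∅  "ac"
  [3..4]={S}  "ca"
  [4..5]={A}  "aa"
  [0..2]=∅  "caa"
  [1..3]=∅  "aac"
  [2..4]=∅  "aca"
  [3..5]=∅  "caa"
  [0..3]=∅  "caac"
  [1..4]=∅  "aaca"
  [2..5]=∅  "acaa"
  [0..4]=∅  "caaca"
  [1..5]=∅  "aacaa"
  [0..5]=∅  "caacaa"

S ∉ T[0,5] ⇒ NO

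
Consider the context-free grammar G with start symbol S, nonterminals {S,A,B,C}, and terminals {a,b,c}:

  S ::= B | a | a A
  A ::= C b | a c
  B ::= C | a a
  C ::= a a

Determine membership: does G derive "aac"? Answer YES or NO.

Convert to CNF:
  S -> T1 A | T1 T1 | a
  A -> C T0 | T1 T2
  B -> T1 T1
  C -> T1 T1
  T0 -> b
  T1 -> a
  T2 -> c

CYK fill:
  [0..0]={S,T1}  "a"  orig:{S}
  [1..1]={S,T1}  "a"  orig:{S}
  [2..2]={T2}  "c"  orig:{}
  [0..1]={B,C,S}  "aa"
  [1..2]={A}  "ac"
  [0..2]={S}  "aac"

S ∈ T[0,2] ⇒ YES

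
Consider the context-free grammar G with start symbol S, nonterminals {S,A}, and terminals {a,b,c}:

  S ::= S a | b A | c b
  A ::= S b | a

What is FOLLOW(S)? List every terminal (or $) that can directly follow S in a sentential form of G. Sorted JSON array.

FIRST sets, iterate to fixpoint:
round 1:
  A via A→a: +{a}
  S via S→b A: +{b}
  S via S→c b: +{c}
  FIRST[S]={b,c}  FIRST[A]={a}
round 2:
  A via A→S b: +{b,c}
  FIRST[S]={b,c}  FIRST[A]={a,b,c}
round 3: — fixpoint
  FIRST[S]={b,c}  FIRST[A]={a,b,c}

Compute FOLLOW by fixpoint:
seed FOLLOW(S) with $
round 1:
  A→S b: FOLLOW(S) ⊇ FIRST(b) = {b}; new: +{b}
  S→S a: FOLLOW(S) ⊇ FIRST(a) = {a}; new: +{a}
  S→b A: FOLLOW(A) ⊇ FOLLOW(S) ⊇ {$,a,b}; new: +{$,a,b}
  FOLLOW[S]={$,a,b}  FOLLOW[A]={$,a,b}
round 2: done
  FOLLOW[S]={$,a,b}  FOLLOW[A]={$,a,b}

FOLLOW(S) = ["$", "a", "b"]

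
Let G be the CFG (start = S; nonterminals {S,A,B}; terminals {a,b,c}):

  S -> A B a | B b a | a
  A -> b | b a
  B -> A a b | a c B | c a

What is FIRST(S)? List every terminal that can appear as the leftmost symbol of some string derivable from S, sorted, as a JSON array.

FIRST sets, iterate to fixpoint:
round 1:
  A via A→b: +{b}
  B via B→A a b: +{b}
  B via B→a c B: +{a}
  B via B→c a: +{c}
  S via S→A B a: +{b}
  S via S→B b a: +{a,c}
  S: {a,b,c}  A: {b}  B: {a,b,c}
round 2: (no change)
  S: {a,b,c}  A: {b}  B: {a,b,c}

FIRST(S) = ["a", "b", "c"]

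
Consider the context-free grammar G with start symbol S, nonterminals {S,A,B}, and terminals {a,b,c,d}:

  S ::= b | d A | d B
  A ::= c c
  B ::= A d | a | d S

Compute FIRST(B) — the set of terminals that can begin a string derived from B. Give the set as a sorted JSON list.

FIRST iteration:
[1]
  A via A→c c: +{c}
  B via B→A d: +{c}
  B via B→a: +{a}
  B via B→d S: +{d}
  S via S→b: +{b}
  S via S→d A: +{d}
  FIRST(S)={b,d}  FIRST(A)={c}  FIRST(B)={a,c,d}
[2] (stable)
  FIRST(S)={b,d}  FIRST(A)={c}  FIRST(B)={a,c,d}

FIRST(B) = ["a", "c", "d"]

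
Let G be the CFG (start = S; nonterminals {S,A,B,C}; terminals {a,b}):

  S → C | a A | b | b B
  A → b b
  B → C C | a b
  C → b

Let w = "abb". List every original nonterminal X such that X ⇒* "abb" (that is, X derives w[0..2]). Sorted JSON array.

CNF form of G:
  S -> T0 B | T1 A | b
  A -> T0 T0
  B -> C C | T1 T0
  C -> b
  T0 -> b
  T1 -> a

Fill CYK table bottom-up, restricted to cells inside w[0..2]:
  T[0,0] 'a' = {T1}  orig:{}
  T[1,1] 'b' = {C,S,T0}  orig:{C,S}
  T[2,2] 'b' = {C,S,T0}  orig:{C,S}
  T[0,1] 'ab' = {B}
  T[1,2] 'bb' = {A,B}
  T[0,2] 'abb' = {S}

Original NTs in T[0,2] deriving "abb": ["S"]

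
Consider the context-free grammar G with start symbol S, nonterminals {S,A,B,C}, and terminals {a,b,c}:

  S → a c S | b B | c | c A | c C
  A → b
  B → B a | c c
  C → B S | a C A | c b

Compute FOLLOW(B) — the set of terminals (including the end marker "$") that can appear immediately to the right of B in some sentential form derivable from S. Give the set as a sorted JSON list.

FIRST iteration:
[1]
  A via A→b: +{b}
  B via B→c c: +{c}
  C via C→B S: +{c}
  C via C→a C A: +{a}
  S via S→a c S: +{a}
  S via S→b B: +{b}
  S via S→c: +{c}
  FIRST[S]={a,b,c}  FIRST[A]={b}  FIRST[B]={c}  FIRST[C]={a,c}
[2] (no change)
  FIRST[S]={a,b,c}  FIRST[A]={b}  FIRST[B]={c}  FIRST[C]={a,c}

FOLLOW iteration:
seed FOLLOW(S) with $
round 1:
  B→B a: FOLLOW(B) ⊇ FIRST(a) = {a}; new: +{a}
  C→B S: FOLLOW(B) ⊇ FIRST(S) = {a,b,c}; new: +{b,c}
  C→a C A: FOLLOW(C) ⊇ FIRST(A) = {b}; new: +{b}
  C→a C A: FOLLOW(A) ⊇ FOLLOW(C) ⊇ {b}; new: +{b}
  S→b B: FOLLOW(B) ⊇ FOLLOW(S) ⊇ {$}; new: +{$}
  S→c A: FOLLOW(A) ⊇ FOLLOW(S) ⊇ {$}; new: +{$}
  S→c C: FOLLOW(C) ⊇ FOLLOW(S) ⊇ {$}; new: +{$}
  S: {$}  A: {$,b}  B: {$,a,b,c}  C: {$,b}
round 2:
  C→B S: FOLLOW(S) ⊇ FOLLOW(C) ⊇ {$,b}; new: +{b}
  S: {$,b}  A: {$,b}  B: {$,a,b,c}  C: {$,b}
round 3: — fixpoint
  S: {$,b}  A: {$,b}  B: {$,a,b,c}  C: {$,b}

FOLLOW(B) = ["$", "a", "b", "c"]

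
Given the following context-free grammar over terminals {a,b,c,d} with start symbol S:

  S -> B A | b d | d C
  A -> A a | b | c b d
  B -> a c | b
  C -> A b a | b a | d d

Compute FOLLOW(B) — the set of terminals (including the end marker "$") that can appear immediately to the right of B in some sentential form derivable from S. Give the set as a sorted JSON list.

Compute FIRST by fixpoint:
pass 1:
  A via A→b: +{b}
  A via A→c b d: +{c}
  B via B→a c: +{a}
  B via B→b: +{b}
  C via C→A b a: +{b,c}
  C via C→d d: +{d}
  S via S→B A: +{a,b}
  S via S→d C: +{d}
  FIRST[S]={a,b,d}  FIRST[A]={b,c}  FIRST[B]={a,b}  FIRST[C]={b,c,d}
pass 2: done
  FIRST[S]={a,b,d}  FIRST[A]={b,c}  FIRST[B]={a,b}  FIRST[C]={b,c,d}

Compute FOLLOW by fixpoint:
initialize: $ ∈ FOLLOW(S)
[1]
  A→A a: FOLLOW(A) ⊇ FIRST(a) = {a}; new: +{a}
  C→A b a: FOLLOW(A) ⊇ FIRST(b) = {b}; new: +{b}
  S→B A: FOLLOW(B) ⊇ FIRST(A) = {b,c}; new: +{b,c}
  S→B A: FOLLOW(A) ⊇ FOLLOW(S) ⊇ {$}; new: +{$}
  S→d C: FOLLOW(C) ⊇ FOLLOW(S) ⊇ {$}; new: +{$}
  FOLLOW(S)={$}  FOLLOW(A)={$,a,b}  FOLLOW(B)={b,c}  FOLLOW(C)={$}
[2] (stable)
  FOLLOW(S)={$}  FOLLOW(A)={$,a,b}  FOLLOW(B)={b,c}  FOLLOW(C)={$}

FOLLOW(B) = ["b", "c"]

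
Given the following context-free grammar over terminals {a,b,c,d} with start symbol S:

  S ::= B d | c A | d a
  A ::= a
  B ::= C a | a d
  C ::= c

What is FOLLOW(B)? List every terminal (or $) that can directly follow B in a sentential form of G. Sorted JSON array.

FIRST sets, iterate to fixpoint:
round 1:
  A via A→a: +{a}
  B via B→a d: +{a}
  C via C→c: +{c}
  S via S→B d: +{a}
  S via S→c A: +{c}
  S via S→d a: +{d}
  FIRST[S]={a,c,d}  FIRST[A]={a}  FIRST[B]={a}  FIRST[C]={c}
round 2:
  B via B→C a: +{c}
  FIRST[S]={a,c,d}  FIRST[A]={a}  FIRST[B]={a,c}  FIRST[C]={c}
round 3: (stable)
  FIRST[S]={a,c,d}  FIRST[A]={a}  FIRST[B]={a,c}  FIRST[C]={c}

Compute FOLLOW by fixpoint:
seed FOLLOW(S) with $
iter 1:
  B→C a: FOLLOW(C) ⊇ FIRST(a) = {a}; new: +{a}
  S→B d: FOLLOW(B) ⊇ FIRST(d) = {d}; new: +{d}
  S→c A: FOLLOW(A) ⊇ FOLLOW(S) ⊇ {$}; new: +{$}
  FOLLOW[S]={$}  FOLLOW[A]={$}  FOLLOW[B]={d}  FOLLOW[C]={a}
iter 2: done
  FOLLOW[S]={$}  FOLLOW[A]={$}  FOLLOW[B]={d}  FOLLOW[C]={a}

FOLLOW(B) = ["d"]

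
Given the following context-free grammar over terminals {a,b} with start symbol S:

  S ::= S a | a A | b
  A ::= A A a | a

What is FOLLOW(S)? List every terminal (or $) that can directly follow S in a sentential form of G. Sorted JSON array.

Compute FIRST by fixpoint:
round 1:
  A via A→a: +{a}
  S via S→a A: +{a}
  S via S→b: +{b}
  FIRST(S)={a,b}  FIRST(A)={a}
round 2: — fixpoint
  FIRST(S)={a,b}  FIRST(A)={a}

Compute FOLLOW by fixpoint:
FOLLOW(S) := {$}
iter 1:
  A→A A a: FOLLOW(A) ⊇ FIRST(A) = {a}; new: +{a}
  S→S a: FOLLOW(S) ⊇ FIRST(a) = {a}; new: +{a}
  S→a A: FOLLOW(A) ⊇ FOLLOW(S) ⊇ {$,a}; new: +{$}
  FOLLOW[S]={$,a}  FOLLOW[A]={$,a}
iter 2: (no change)
  FOLLOW[S]={$,a}  FOLLOW[A]={$,a}

FOLLOW(S) = ["$", "a"]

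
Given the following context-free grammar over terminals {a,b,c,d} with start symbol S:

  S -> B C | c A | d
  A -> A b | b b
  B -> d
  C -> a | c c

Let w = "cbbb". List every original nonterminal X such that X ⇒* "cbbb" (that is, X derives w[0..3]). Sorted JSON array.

Convert to CNF:
  S -> B C | T1 A | d
  A -> A T0 | T0 T0
  B -> d
  C -> T1 T1 | a
  T0 -> b
  T1 -> c

CYK fill, restricted to cells inside w[0..3]:
  cell(0,0) c: {T1}  orig:{}
  cell(1,1) b: {T0}  orig:{}
  cell(2,2) b: {T0}  orig:{}
  cell(3,3) b: {T0}  orig:{}
  cell(0,1) cb: ∅
  cell(1,2) bb: {A}
  cell(2,3) bb: {A}
  cell(0,2) cbb: {S}
  cell(1,3) bbb: {A}
  cell(0,3) cbbb: {S}

Original NTs in T[0,3] deriving "cbbb": ["S"]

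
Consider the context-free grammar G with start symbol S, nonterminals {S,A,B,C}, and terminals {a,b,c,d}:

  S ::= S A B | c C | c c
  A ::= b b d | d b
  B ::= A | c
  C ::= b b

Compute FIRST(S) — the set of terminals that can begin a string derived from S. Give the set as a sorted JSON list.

Compute FIRST by fixpoint:
round 1:
  A via A→b b d: +{b}
  A via A→d b: +{d}
  B via B→A: +{b,d}
  B via B→c: +{c}
  C via C→b b: +{b}
  S via S→c C: +{c}
  FIRST(S)={c}  FIRST(A)={b,d}  FIRST(B)={b,c,d}  FIRST(C)={b}
round 2: (no change)
  FIRST(S)={c}  FIRST(A)={b,d}  FIRST(B)={b,c,d}  FIRST(C)={b}

FIRST(S) = ["c"]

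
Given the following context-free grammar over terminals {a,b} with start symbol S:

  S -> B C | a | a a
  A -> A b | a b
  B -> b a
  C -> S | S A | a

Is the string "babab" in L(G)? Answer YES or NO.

Convert to CNF:
  S -> B C | T1 T1 | a
  A -> A T0 | T1 T0
  B -> T0 T1
  C -> B C | S A | T1 T1 | a
  T0 -> b
  T1 -> a

CYK fill:
  [0..0]={T0}  "b"  orig:{}
  [1..1]={C,S,T1}  "a"  orig:{C,S}
  [2..2]={T0}  "b"  orig:{}
  [3..3]={C,S,T1}  "a"  orig:{C,S}
  [4..4]={T0}  "b"  orig:{}
  [0..1]={B}  "ba"
  [1..2]={A}  "ab"
  [2..3]={B}  "ba"
  [3..4]={A}  "ab"
  [0..2]=∅  "bab"
  [1..3]=∅  "aba"
  [2..4]=∅  "bab"
  [0..3]=∅  "baba"
  [1..4]=∅  "abab"
  [0..4]=∅  "babab"

S ∉ T[0,4] ⇒ NO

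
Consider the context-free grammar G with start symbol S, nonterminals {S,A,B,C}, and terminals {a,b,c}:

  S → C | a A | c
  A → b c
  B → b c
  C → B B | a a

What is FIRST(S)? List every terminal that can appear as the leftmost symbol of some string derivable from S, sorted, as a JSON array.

Compute FIRST by fixpoint:
[1]
  A via A→b c: +{b}
  B via B→b c: +{b}
  C via C→B B: +{b}
  C via C→a a: +{a}
  S via S→C: +{a,b}
  S via S→c: +{c}
  FIRST(S)={a,b,c}  FIRST(A)={b}  FIRST(B)={b}  FIRST(C)={a,b}
[2] (no change)
  FIRST(S)={a,b,c}  FIRST(A)={b}  FIRST(B)={b}  FIRST(C)={a,b}

FIRST(S) = ["a", "b", "c"]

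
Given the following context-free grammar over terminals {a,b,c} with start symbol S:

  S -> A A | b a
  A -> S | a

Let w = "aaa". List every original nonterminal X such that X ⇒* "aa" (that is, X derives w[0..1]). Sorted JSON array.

CNF form of G:
  S -> A A | T0 T1
  A -> A A | T0 T1 | a
  T0 -> b
  T1 -> a

Fill CYK table bottom-up — only the sub-triangle for w[0..1]:
  T[0,0] 'a' = {A,T1}  orig:{A}
  T[1,1] 'a' = {A,T1}  orig:{A}
  T[0,1] 'aa' = {A,S}

Original NTs in T[0,1] deriving "aa": ["A", "S"]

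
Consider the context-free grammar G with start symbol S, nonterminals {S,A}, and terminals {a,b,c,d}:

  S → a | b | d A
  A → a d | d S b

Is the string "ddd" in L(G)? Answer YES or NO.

CNF form of G:
  S -> T1 A | a | b
  A -> T0 T1 | T1 X3
  T0 -> a
  T1 -> d
  T2 -> b
  X3 -> S T2

Fill CYK table bottom-up:
  T[0,0] 'd' = {T1}  orig:{}
  T[1,1] 'd' = {T1}  orig:{}
  T[2,2] 'd' = {T1}  orig:{}
  T[0,1] 'dd' = ∅
  T[1,2] 'dd' = ∅
  T[0,2] 'ddd' = ∅

S ∉ T[0,2] ⇒ NO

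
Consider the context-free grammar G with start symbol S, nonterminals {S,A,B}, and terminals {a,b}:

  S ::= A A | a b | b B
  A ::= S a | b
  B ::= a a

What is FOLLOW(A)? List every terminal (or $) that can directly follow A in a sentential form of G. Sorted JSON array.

Compute FIRST by fixpoint:
[1]
  A via A→b: +{b}
  B via B→a a: +{a}
  S via S→A A: +{b}
  S via S→a b: +{a}
  FIRST(S)={a,b}  FIRST(A)={b}  FIRST(B)={a}
[2]
  A via A→S a: +{a}
  FIRST(S)={a,b}  FIRST(A)={a,b}  FIRST(B)={a}
[3] — fixpoint
  FIRST(S)={a,b}  FIRST(A)={a,b}  FIRST(B)={a}

FOLLOW sets:
initialize: $ ∈ FOLLOW(S)
pass 1:
  A→S a: FOLLOW(S) ⊇ FIRST(a) = {a}; new: +{a}
  S→A A: FOLLOW(A) ⊇ FIRST(A) = {a,b}; new: +{a,b}
  S→A A: FOLLOW(A) ⊇ FOLLOW(S) ⊇ {$,a}; new: +{$}
  S→b B: FOLLOW(B) ⊇ FOLLOW(S) ⊇ {$,a}; new: +{$,a}
  S: {$,a}  A: {$,a,b}  B: {$,a}
pass 2: (stable)
  S: {$,a}  A: {$,a,b}  B: {$,a}

FOLLOW(A) = ["$", "a", "b"]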